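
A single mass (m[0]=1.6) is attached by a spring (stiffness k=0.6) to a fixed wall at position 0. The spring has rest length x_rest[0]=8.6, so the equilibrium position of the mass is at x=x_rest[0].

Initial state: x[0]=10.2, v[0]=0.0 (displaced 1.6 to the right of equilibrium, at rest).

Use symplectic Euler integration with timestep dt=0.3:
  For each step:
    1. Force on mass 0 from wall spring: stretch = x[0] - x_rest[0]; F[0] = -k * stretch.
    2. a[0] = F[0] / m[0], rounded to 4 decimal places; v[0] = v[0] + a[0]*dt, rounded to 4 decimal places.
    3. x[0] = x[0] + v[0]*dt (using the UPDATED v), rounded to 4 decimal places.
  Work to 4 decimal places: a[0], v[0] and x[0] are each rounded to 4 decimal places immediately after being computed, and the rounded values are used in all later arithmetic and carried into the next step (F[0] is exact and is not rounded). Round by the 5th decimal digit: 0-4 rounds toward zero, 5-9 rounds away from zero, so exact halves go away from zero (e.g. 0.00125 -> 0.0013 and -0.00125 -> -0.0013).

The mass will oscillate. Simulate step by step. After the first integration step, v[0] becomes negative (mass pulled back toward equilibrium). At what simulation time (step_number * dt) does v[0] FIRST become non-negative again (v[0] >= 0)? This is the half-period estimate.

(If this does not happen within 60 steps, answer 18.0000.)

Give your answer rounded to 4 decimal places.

Step 0: x=[10.2000] v=[0.0000]
Step 1: x=[10.1460] v=[-0.1800]
Step 2: x=[10.0398] v=[-0.3539]
Step 3: x=[9.8850] v=[-0.5159]
Step 4: x=[9.6869] v=[-0.6605]
Step 5: x=[9.4521] v=[-0.7828]
Step 6: x=[9.1885] v=[-0.8787]
Step 7: x=[8.9050] v=[-0.9449]
Step 8: x=[8.6112] v=[-0.9792]
Step 9: x=[8.3171] v=[-0.9805]
Step 10: x=[8.0325] v=[-0.9487]
Step 11: x=[7.7670] v=[-0.8849]
Step 12: x=[7.5296] v=[-0.7912]
Step 13: x=[7.3284] v=[-0.6708]
Step 14: x=[7.1701] v=[-0.5277]
Step 15: x=[7.0601] v=[-0.3668]
Step 16: x=[7.0020] v=[-0.1936]
Step 17: x=[6.9979] v=[-0.0138]
Step 18: x=[7.0478] v=[0.1664]
First v>=0 after going negative at step 18, time=5.4000

Answer: 5.4000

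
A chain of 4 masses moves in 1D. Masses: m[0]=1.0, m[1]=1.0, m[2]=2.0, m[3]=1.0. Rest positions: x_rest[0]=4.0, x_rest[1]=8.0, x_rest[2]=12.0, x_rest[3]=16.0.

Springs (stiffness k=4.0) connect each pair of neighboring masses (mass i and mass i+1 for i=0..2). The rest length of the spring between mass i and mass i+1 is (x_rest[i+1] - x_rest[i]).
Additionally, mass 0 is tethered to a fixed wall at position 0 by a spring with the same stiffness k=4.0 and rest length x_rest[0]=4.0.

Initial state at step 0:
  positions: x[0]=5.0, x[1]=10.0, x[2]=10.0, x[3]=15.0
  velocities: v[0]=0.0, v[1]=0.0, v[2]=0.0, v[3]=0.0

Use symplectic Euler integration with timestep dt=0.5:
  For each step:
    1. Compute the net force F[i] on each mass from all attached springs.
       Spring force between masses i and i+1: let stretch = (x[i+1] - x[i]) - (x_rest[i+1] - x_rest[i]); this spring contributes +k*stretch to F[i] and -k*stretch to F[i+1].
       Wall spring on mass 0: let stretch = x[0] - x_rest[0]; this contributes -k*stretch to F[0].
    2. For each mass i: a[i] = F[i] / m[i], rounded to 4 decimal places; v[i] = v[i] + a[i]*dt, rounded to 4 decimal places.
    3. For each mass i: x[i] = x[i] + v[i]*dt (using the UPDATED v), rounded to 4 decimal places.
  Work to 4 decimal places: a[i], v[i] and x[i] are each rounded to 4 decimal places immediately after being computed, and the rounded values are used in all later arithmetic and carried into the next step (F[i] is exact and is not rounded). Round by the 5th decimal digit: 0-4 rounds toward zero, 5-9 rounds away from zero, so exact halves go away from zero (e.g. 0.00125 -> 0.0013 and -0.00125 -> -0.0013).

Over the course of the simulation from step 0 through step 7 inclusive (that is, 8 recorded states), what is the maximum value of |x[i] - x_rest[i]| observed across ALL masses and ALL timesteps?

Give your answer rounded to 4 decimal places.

Answer: 4.0000

Derivation:
Step 0: x=[5.0000 10.0000 10.0000 15.0000] v=[0.0000 0.0000 0.0000 0.0000]
Step 1: x=[5.0000 5.0000 12.5000 14.0000] v=[0.0000 -10.0000 5.0000 -2.0000]
Step 2: x=[0.0000 7.5000 12.0000 15.5000] v=[-10.0000 5.0000 -1.0000 3.0000]
Step 3: x=[2.5000 7.0000 11.0000 17.5000] v=[5.0000 -1.0000 -2.0000 4.0000]
Step 4: x=[7.0000 6.0000 11.2500 17.0000] v=[9.0000 -2.0000 0.5000 -1.0000]
Step 5: x=[3.5000 11.2500 11.7500 14.7500] v=[-7.0000 10.5000 1.0000 -4.5000]
Step 6: x=[4.2500 9.2500 13.5000 13.5000] v=[1.5000 -4.0000 3.5000 -2.5000]
Step 7: x=[5.7500 6.5000 13.1250 16.2500] v=[3.0000 -5.5000 -0.7500 5.5000]
Max displacement = 4.0000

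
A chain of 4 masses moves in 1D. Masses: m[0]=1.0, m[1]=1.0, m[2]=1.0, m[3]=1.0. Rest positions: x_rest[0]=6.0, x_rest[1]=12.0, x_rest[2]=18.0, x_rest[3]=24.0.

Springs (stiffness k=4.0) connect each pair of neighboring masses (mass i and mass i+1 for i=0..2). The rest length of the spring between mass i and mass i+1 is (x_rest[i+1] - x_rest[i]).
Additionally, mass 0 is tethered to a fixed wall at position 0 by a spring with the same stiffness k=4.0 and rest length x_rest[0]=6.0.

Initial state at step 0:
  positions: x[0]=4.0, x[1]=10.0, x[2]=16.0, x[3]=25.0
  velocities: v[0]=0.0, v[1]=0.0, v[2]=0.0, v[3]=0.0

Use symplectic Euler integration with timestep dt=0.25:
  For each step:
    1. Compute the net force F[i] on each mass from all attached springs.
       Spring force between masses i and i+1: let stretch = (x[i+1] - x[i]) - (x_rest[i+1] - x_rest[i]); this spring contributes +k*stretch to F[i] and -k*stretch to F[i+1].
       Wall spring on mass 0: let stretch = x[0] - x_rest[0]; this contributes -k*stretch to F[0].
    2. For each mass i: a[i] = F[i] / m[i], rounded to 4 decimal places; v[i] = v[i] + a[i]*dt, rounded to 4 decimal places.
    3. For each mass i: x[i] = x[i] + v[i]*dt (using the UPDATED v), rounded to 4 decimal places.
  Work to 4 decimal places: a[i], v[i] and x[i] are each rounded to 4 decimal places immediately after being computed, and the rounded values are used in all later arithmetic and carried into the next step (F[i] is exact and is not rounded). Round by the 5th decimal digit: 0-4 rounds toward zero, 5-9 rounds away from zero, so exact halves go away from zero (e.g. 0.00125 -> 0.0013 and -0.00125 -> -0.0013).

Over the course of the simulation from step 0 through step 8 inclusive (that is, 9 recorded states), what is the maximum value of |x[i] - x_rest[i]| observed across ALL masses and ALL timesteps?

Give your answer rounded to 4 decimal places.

Step 0: x=[4.0000 10.0000 16.0000 25.0000] v=[0.0000 0.0000 0.0000 0.0000]
Step 1: x=[4.5000 10.0000 16.7500 24.2500] v=[2.0000 0.0000 3.0000 -3.0000]
Step 2: x=[5.2500 10.3125 17.6875 23.1250] v=[3.0000 1.2500 3.7500 -4.5000]
Step 3: x=[5.9531 11.2031 18.1406 22.1406] v=[2.8125 3.5625 1.8125 -3.9375]
Step 4: x=[6.4805 12.5156 17.8594 21.6562] v=[2.1094 5.2500 -1.1250 -1.9375]
Step 5: x=[6.8965 13.6553 17.1914 21.7226] v=[1.6640 4.5587 -2.6720 0.2657]
Step 6: x=[7.2781 13.9893 16.7722 22.1562] v=[1.5263 1.3360 -1.6769 1.7345]
Step 7: x=[7.5180 13.3412 17.0033 22.7438] v=[0.9594 -2.5923 0.9242 2.3505]
Step 8: x=[7.3342 12.1529 17.7540 23.3963] v=[-0.7354 -4.7534 3.0026 2.6100]
Max displacement = 2.3438

Answer: 2.3438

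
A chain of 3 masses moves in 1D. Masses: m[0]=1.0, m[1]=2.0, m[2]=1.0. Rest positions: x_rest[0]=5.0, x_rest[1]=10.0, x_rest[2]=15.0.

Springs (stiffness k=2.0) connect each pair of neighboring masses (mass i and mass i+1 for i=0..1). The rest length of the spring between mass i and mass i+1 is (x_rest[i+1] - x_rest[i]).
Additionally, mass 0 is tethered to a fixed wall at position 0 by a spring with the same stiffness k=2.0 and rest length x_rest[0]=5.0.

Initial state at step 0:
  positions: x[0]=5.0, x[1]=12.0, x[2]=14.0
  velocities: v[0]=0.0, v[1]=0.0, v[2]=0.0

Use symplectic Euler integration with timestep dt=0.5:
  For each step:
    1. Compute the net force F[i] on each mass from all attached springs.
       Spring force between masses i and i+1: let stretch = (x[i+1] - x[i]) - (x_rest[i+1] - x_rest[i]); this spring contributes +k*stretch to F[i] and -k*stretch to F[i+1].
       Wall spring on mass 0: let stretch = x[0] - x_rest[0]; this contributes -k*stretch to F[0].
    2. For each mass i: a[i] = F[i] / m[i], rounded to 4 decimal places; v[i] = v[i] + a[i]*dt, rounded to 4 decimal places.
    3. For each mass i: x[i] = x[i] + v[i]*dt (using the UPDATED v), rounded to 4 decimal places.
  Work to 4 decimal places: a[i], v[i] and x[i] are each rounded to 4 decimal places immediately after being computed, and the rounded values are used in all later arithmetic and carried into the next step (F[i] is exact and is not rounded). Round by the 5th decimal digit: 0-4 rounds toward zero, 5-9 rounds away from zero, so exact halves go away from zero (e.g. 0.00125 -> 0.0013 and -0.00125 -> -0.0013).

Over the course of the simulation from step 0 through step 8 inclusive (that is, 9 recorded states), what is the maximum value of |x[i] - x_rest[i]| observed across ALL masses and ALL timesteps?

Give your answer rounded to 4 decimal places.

Answer: 2.4375

Derivation:
Step 0: x=[5.0000 12.0000 14.0000] v=[0.0000 0.0000 0.0000]
Step 1: x=[6.0000 10.7500 15.5000] v=[2.0000 -2.5000 3.0000]
Step 2: x=[6.3750 9.5000 17.1250] v=[0.7500 -2.5000 3.2500]
Step 3: x=[5.1250 9.3750 17.4375] v=[-2.5000 -0.2500 0.6250]
Step 4: x=[3.4375 10.2032 16.2188] v=[-3.3750 1.6563 -2.4375]
Step 5: x=[3.4141 10.8439 14.4923] v=[-0.0468 1.2813 -3.4531]
Step 6: x=[5.3986 10.5392 13.4416] v=[3.9689 -0.6094 -2.1015]
Step 7: x=[7.2541 9.6750 13.4397] v=[3.7109 -1.7285 -0.0039]
Step 8: x=[6.6930 9.1467 14.0554] v=[-1.1223 -1.0566 1.2314]
Max displacement = 2.4375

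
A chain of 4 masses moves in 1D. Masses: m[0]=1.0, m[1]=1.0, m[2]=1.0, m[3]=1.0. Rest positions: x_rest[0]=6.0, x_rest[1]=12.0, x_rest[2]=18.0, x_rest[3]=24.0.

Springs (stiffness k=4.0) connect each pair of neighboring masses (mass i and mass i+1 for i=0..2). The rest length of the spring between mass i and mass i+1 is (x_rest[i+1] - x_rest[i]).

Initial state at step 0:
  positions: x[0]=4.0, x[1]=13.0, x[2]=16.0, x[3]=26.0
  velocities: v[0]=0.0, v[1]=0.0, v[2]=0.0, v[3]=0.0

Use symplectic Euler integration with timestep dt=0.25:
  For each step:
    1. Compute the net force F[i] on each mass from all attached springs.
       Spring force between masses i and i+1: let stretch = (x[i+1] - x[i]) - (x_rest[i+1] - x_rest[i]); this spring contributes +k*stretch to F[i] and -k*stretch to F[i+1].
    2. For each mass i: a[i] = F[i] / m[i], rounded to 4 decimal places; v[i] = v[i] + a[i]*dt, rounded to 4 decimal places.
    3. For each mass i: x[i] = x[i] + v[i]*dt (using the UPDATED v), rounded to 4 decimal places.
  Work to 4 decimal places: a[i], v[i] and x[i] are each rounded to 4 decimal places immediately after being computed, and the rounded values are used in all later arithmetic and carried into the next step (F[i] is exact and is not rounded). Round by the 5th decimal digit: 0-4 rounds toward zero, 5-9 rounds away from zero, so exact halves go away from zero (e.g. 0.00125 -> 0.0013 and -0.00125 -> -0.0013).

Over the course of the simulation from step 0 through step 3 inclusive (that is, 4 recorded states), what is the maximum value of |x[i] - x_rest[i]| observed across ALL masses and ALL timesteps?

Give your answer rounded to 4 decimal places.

Step 0: x=[4.0000 13.0000 16.0000 26.0000] v=[0.0000 0.0000 0.0000 0.0000]
Step 1: x=[4.7500 11.5000 17.7500 25.0000] v=[3.0000 -6.0000 7.0000 -4.0000]
Step 2: x=[5.6875 9.8750 19.7500 23.6875] v=[3.7500 -6.5000 8.0000 -5.2500]
Step 3: x=[6.1719 9.6719 20.2656 22.8906] v=[1.9375 -0.8125 2.0625 -3.1875]
Max displacement = 2.3281

Answer: 2.3281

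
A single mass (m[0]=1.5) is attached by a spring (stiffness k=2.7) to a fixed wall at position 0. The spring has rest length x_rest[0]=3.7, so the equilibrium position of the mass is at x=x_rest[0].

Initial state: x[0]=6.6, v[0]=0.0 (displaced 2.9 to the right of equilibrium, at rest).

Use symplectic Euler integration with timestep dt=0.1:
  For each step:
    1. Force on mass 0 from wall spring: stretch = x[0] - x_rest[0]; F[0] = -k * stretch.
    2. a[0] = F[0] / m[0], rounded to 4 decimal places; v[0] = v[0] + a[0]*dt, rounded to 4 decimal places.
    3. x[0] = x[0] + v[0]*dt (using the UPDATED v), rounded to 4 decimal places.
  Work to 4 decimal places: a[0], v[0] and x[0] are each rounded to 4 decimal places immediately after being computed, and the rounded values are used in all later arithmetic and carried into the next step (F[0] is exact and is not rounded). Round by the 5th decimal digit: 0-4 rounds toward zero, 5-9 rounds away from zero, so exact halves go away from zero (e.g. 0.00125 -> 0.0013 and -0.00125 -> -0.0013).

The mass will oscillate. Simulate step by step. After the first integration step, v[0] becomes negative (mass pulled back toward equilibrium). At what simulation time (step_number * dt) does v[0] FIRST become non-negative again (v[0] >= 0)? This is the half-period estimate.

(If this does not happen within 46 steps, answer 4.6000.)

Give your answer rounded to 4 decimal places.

Step 0: x=[6.6000] v=[0.0000]
Step 1: x=[6.5478] v=[-0.5220]
Step 2: x=[6.4443] v=[-1.0346]
Step 3: x=[6.2914] v=[-1.5286]
Step 4: x=[6.0919] v=[-1.9951]
Step 5: x=[5.8493] v=[-2.4256]
Step 6: x=[5.5681] v=[-2.8125]
Step 7: x=[5.2532] v=[-3.1488]
Step 8: x=[4.9104] v=[-3.4284]
Step 9: x=[4.5458] v=[-3.6463]
Step 10: x=[4.1660] v=[-3.7985]
Step 11: x=[3.7778] v=[-3.8824]
Step 12: x=[3.3882] v=[-3.8964]
Step 13: x=[3.0042] v=[-3.8403]
Step 14: x=[2.6327] v=[-3.7151]
Step 15: x=[2.2804] v=[-3.5230]
Step 16: x=[1.9537] v=[-3.2675]
Step 17: x=[1.6584] v=[-2.9532]
Step 18: x=[1.3998] v=[-2.5857]
Step 19: x=[1.1826] v=[-2.1717]
Step 20: x=[1.0107] v=[-1.7186]
Step 21: x=[0.8873] v=[-1.2345]
Step 22: x=[0.8145] v=[-0.7282]
Step 23: x=[0.7936] v=[-0.2088]
Step 24: x=[0.8250] v=[0.3144]
First v>=0 after going negative at step 24, time=2.4000

Answer: 2.4000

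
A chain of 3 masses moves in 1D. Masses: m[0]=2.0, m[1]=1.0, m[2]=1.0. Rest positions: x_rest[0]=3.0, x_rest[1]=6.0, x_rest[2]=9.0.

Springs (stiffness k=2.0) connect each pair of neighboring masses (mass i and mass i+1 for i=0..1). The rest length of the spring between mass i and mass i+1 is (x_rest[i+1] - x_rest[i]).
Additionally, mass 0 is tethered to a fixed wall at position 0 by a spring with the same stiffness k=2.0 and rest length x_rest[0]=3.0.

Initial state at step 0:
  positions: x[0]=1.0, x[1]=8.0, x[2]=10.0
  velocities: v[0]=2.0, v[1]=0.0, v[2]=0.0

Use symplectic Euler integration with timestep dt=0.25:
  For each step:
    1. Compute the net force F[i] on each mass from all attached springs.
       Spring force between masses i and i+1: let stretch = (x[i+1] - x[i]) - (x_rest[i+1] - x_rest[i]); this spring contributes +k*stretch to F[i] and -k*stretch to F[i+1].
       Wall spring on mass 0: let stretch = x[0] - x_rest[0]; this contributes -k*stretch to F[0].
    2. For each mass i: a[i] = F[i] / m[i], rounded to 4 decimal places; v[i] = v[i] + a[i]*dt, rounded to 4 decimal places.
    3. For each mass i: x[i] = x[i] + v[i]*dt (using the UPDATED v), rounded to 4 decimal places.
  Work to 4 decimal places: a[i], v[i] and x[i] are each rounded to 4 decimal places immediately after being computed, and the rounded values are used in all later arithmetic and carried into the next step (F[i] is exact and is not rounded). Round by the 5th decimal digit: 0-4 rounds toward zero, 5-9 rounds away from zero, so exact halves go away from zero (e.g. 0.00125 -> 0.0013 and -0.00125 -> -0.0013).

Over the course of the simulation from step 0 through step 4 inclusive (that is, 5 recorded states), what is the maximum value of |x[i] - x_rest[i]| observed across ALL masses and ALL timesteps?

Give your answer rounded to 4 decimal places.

Answer: 2.0664

Derivation:
Step 0: x=[1.0000 8.0000 10.0000] v=[2.0000 0.0000 0.0000]
Step 1: x=[1.8750 7.3750 10.1250] v=[3.5000 -2.5000 0.5000]
Step 2: x=[2.9766 6.4063 10.2813] v=[4.4063 -3.8750 0.6250]
Step 3: x=[4.1065 5.4932 10.3282] v=[4.5196 -3.6524 0.1875]
Step 4: x=[5.0664 5.0111 10.1457] v=[3.8397 -1.9283 -0.7300]
Max displacement = 2.0664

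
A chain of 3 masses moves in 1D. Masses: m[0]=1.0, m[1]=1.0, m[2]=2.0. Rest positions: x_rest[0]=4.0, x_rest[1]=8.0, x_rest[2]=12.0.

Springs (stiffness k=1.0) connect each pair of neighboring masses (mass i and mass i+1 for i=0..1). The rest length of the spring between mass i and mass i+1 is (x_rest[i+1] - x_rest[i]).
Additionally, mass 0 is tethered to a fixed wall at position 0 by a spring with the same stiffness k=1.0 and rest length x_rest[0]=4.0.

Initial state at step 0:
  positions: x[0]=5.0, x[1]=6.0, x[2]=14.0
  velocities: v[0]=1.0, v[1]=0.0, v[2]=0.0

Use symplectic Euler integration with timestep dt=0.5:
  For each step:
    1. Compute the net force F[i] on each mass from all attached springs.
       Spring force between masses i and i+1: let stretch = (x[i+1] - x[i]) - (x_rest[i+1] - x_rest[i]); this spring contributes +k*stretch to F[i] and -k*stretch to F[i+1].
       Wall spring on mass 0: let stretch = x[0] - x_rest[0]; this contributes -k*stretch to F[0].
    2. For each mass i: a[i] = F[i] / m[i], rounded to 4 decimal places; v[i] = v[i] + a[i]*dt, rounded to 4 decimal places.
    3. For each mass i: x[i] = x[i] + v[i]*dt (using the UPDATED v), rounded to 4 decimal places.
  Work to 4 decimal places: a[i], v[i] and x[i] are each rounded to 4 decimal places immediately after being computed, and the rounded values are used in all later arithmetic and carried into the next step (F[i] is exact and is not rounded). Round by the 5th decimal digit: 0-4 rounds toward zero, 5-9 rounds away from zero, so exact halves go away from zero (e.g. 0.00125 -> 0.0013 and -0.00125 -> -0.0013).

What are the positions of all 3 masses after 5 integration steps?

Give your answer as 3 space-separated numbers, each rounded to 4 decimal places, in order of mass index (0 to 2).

Step 0: x=[5.0000 6.0000 14.0000] v=[1.0000 0.0000 0.0000]
Step 1: x=[4.5000 7.7500 13.5000] v=[-1.0000 3.5000 -1.0000]
Step 2: x=[3.6875 10.1250 12.7813] v=[-1.6250 4.7500 -1.4375]
Step 3: x=[3.5625 11.5547 12.2305] v=[-0.2500 2.8594 -1.1016]
Step 4: x=[4.5450 11.1553 12.0952] v=[1.9649 -0.7988 -0.2706]
Step 5: x=[6.0438 9.3383 12.3425] v=[2.9976 -3.6340 0.4945]

Answer: 6.0438 9.3383 12.3425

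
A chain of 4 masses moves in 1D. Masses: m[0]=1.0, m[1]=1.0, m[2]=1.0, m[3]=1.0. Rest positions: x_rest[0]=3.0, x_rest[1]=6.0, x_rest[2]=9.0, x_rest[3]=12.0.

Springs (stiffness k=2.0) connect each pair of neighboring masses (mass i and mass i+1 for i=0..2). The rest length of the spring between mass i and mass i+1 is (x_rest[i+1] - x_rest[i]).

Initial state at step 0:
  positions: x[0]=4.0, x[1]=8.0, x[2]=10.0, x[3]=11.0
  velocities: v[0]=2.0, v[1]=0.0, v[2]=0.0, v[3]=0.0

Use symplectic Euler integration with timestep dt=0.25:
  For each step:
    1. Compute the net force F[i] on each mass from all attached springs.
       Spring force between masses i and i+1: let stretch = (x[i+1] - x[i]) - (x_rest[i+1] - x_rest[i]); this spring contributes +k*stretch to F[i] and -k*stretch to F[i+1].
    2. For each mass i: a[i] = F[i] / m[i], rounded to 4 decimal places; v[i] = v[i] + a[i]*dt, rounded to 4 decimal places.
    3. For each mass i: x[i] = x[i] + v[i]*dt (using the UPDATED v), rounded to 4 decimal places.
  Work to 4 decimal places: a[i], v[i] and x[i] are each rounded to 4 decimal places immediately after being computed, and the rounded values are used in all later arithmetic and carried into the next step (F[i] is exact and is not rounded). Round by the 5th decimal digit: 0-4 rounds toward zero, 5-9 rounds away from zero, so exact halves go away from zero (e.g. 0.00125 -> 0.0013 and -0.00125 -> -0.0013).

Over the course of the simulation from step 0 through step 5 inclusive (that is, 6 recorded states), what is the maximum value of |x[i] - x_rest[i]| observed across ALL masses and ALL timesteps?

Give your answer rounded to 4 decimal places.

Answer: 3.1240

Derivation:
Step 0: x=[4.0000 8.0000 10.0000 11.0000] v=[2.0000 0.0000 0.0000 0.0000]
Step 1: x=[4.6250 7.7500 9.8750 11.2500] v=[2.5000 -1.0000 -0.5000 1.0000]
Step 2: x=[5.2656 7.3750 9.6563 11.7031] v=[2.5625 -1.5000 -0.8750 1.8125]
Step 3: x=[5.7949 7.0215 9.4082 12.2754] v=[2.1172 -1.4141 -0.9923 2.2891]
Step 4: x=[6.1025 6.8130 9.2202 12.8643] v=[1.2305 -0.8341 -0.7521 2.3555]
Step 5: x=[6.1240 6.8166 9.1868 13.3727] v=[0.0858 0.0143 -0.1337 2.0335]
Max displacement = 3.1240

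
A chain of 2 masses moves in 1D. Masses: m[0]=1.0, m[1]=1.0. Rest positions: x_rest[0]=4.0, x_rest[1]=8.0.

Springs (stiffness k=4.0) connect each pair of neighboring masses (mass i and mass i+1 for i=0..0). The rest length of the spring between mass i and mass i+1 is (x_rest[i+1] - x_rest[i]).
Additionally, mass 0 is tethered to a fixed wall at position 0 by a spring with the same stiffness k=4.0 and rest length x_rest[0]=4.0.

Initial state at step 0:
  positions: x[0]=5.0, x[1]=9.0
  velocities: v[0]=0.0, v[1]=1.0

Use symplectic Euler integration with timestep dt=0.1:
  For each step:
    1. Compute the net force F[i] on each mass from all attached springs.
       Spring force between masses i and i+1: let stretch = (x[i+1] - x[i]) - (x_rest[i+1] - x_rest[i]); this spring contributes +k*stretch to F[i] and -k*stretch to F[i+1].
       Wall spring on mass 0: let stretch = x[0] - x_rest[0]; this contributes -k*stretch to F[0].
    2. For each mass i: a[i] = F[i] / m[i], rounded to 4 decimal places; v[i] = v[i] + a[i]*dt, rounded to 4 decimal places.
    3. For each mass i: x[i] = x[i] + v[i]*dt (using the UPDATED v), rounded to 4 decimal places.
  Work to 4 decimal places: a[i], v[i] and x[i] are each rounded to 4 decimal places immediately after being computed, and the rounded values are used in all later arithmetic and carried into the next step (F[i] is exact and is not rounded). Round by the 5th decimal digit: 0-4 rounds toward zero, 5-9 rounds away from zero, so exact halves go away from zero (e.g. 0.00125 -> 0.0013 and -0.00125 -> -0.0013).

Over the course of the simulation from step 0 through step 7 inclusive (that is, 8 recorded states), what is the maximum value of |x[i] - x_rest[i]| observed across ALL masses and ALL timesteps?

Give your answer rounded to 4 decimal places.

Answer: 1.3801

Derivation:
Step 0: x=[5.0000 9.0000] v=[0.0000 1.0000]
Step 1: x=[4.9600 9.1000] v=[-0.4000 1.0000]
Step 2: x=[4.8872 9.1944] v=[-0.7280 0.9440]
Step 3: x=[4.7912 9.2765] v=[-0.9600 0.8211]
Step 4: x=[4.6830 9.3392] v=[-1.0824 0.6270]
Step 5: x=[4.5737 9.3757] v=[-1.0931 0.3645]
Step 6: x=[4.4735 9.3801] v=[-1.0018 0.0437]
Step 7: x=[4.3906 9.3482] v=[-0.8286 -0.3189]
Max displacement = 1.3801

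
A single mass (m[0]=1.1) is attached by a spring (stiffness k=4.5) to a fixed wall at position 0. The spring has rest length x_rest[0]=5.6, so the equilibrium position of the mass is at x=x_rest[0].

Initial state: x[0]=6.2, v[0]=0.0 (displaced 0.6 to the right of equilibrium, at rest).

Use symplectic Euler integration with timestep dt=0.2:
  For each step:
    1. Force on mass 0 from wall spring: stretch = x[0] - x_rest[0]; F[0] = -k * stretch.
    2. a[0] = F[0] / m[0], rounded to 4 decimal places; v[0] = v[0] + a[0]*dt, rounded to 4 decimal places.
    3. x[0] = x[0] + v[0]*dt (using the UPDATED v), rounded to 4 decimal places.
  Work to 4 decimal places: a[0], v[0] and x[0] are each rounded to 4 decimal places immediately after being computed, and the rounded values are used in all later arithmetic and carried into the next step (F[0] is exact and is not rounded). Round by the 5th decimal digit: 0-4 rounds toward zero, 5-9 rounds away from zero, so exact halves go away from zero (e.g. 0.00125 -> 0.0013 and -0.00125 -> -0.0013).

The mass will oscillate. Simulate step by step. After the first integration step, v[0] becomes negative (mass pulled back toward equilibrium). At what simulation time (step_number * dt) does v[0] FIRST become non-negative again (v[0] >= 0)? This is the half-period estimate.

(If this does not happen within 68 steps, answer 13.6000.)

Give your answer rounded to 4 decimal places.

Answer: 1.6000

Derivation:
Step 0: x=[6.2000] v=[0.0000]
Step 1: x=[6.1018] v=[-0.4909]
Step 2: x=[5.9215] v=[-0.9015]
Step 3: x=[5.6886] v=[-1.1645]
Step 4: x=[5.4412] v=[-1.2370]
Step 5: x=[5.2198] v=[-1.1071]
Step 6: x=[5.0606] v=[-0.7960]
Step 7: x=[4.9897] v=[-0.3547]
Step 8: x=[5.0186] v=[0.1446]
First v>=0 after going negative at step 8, time=1.6000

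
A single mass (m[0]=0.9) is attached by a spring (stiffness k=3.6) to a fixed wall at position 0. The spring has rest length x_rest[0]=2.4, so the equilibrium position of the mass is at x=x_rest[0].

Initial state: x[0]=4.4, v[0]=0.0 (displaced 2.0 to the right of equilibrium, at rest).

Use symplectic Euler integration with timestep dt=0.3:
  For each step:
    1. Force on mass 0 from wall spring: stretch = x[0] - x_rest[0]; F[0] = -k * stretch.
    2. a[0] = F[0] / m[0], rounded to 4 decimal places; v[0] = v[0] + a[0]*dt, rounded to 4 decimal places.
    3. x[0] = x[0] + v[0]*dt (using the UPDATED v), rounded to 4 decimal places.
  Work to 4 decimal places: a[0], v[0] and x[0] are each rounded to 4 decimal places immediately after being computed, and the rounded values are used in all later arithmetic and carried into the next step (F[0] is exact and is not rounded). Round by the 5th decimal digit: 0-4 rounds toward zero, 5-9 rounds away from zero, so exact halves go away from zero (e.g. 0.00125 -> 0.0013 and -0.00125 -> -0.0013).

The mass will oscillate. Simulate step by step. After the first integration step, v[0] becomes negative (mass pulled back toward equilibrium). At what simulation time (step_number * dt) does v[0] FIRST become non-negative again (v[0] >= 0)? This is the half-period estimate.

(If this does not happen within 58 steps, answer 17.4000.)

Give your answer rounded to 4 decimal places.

Step 0: x=[4.4000] v=[0.0000]
Step 1: x=[3.6800] v=[-2.4000]
Step 2: x=[2.4992] v=[-3.9360]
Step 3: x=[1.2827] v=[-4.0550]
Step 4: x=[0.4684] v=[-2.7142]
Step 5: x=[0.3495] v=[-0.3963]
Step 6: x=[0.9688] v=[2.0643]
First v>=0 after going negative at step 6, time=1.8000

Answer: 1.8000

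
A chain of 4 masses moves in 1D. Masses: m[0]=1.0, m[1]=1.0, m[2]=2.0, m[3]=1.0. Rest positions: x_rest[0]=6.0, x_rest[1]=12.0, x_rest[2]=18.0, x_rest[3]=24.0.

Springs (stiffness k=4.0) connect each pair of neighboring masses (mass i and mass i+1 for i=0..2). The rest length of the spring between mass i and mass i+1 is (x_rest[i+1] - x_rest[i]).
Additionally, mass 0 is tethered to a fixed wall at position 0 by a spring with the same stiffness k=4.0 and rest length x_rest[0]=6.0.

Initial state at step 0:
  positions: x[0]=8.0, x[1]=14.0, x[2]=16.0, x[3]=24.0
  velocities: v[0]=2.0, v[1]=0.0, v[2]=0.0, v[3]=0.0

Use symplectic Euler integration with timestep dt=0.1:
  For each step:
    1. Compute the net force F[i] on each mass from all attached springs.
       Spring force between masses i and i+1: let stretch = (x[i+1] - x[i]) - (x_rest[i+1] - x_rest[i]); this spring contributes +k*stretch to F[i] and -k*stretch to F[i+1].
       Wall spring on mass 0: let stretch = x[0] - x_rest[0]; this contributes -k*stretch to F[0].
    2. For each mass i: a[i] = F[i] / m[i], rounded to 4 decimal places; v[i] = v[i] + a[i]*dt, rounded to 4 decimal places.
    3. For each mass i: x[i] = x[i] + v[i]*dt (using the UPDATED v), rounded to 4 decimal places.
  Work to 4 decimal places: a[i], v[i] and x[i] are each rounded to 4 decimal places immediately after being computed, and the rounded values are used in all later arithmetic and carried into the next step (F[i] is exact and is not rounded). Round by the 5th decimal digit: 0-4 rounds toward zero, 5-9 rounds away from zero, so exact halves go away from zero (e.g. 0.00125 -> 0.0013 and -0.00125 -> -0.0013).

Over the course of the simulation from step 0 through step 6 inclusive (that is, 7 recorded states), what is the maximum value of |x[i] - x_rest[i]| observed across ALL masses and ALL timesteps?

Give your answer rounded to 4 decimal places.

Step 0: x=[8.0000 14.0000 16.0000 24.0000] v=[2.0000 0.0000 0.0000 0.0000]
Step 1: x=[8.1200 13.8400 16.1200 23.9200] v=[1.2000 -1.6000 1.2000 -0.8000]
Step 2: x=[8.1440 13.5424 16.3504 23.7680] v=[0.2400 -2.9760 2.3040 -1.5200]
Step 3: x=[8.0582 13.1412 16.6730 23.5593] v=[-0.8582 -4.0122 3.2259 -2.0870]
Step 4: x=[7.8534 12.6779 17.0627 23.3152] v=[-2.0483 -4.6327 3.8968 -2.4415]
Step 5: x=[7.5274 12.1970 17.4897 23.0610] v=[-3.2599 -4.8086 4.2703 -2.5425]
Step 6: x=[7.0871 11.7411 17.9223 22.8239] v=[-4.4030 -4.5594 4.3260 -2.3710]
Max displacement = 2.1440

Answer: 2.1440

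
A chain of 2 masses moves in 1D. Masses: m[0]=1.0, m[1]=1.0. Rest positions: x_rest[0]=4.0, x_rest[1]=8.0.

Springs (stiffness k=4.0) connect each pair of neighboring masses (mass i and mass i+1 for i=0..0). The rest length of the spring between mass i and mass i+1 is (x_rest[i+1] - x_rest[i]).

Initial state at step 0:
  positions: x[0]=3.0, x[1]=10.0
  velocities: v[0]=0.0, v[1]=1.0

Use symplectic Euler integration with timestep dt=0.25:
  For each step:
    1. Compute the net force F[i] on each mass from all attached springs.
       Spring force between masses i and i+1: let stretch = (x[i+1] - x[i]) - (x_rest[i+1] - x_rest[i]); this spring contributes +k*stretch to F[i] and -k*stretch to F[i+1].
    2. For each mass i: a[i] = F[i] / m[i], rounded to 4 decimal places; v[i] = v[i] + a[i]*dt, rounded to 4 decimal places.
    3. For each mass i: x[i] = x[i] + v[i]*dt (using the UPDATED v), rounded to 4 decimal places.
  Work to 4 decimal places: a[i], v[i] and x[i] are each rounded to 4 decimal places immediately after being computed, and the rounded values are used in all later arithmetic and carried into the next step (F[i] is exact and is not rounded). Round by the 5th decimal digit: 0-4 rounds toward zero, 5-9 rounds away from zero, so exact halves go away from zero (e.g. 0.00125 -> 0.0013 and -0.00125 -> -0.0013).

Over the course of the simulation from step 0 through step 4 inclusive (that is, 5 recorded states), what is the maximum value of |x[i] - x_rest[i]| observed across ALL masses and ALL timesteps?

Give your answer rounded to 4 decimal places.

Step 0: x=[3.0000 10.0000] v=[0.0000 1.0000]
Step 1: x=[3.7500 9.5000] v=[3.0000 -2.0000]
Step 2: x=[4.9375 8.5625] v=[4.7500 -3.7500]
Step 3: x=[6.0313 7.7188] v=[4.3750 -3.3750]
Step 4: x=[6.5469 7.4532] v=[2.0625 -1.0625]
Max displacement = 2.5469

Answer: 2.5469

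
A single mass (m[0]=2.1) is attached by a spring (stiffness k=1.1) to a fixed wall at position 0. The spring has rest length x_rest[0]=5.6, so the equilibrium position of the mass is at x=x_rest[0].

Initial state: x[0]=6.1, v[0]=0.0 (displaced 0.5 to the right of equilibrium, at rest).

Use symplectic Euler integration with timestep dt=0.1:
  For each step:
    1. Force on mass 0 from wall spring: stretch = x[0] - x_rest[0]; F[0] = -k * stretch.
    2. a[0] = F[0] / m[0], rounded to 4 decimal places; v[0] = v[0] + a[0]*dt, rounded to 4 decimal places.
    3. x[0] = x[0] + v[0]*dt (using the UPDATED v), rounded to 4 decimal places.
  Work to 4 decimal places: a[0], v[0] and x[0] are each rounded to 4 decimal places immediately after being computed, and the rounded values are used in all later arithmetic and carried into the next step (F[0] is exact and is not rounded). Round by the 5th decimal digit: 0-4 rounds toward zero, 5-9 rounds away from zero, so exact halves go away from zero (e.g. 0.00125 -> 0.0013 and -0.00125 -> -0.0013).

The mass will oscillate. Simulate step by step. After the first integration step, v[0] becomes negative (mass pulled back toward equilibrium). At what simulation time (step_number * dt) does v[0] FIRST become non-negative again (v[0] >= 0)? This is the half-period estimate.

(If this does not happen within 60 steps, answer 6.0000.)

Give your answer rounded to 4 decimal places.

Step 0: x=[6.1000] v=[0.0000]
Step 1: x=[6.0974] v=[-0.0262]
Step 2: x=[6.0922] v=[-0.0523]
Step 3: x=[6.0844] v=[-0.0781]
Step 4: x=[6.0741] v=[-0.1035]
Step 5: x=[6.0613] v=[-0.1283]
Step 6: x=[6.0461] v=[-0.1525]
Step 7: x=[6.0285] v=[-0.1759]
Step 8: x=[6.0087] v=[-0.1984]
Step 9: x=[5.9867] v=[-0.2198]
Step 10: x=[5.9627] v=[-0.2401]
Step 11: x=[5.9368] v=[-0.2591]
Step 12: x=[5.9091] v=[-0.2767]
Step 13: x=[5.8798] v=[-0.2929]
Step 14: x=[5.8490] v=[-0.3076]
Step 15: x=[5.8169] v=[-0.3206]
Step 16: x=[5.7837] v=[-0.3320]
Step 17: x=[5.7495] v=[-0.3416]
Step 18: x=[5.7146] v=[-0.3494]
Step 19: x=[5.6791] v=[-0.3554]
Step 20: x=[5.6432] v=[-0.3595]
Step 21: x=[5.6070] v=[-0.3618]
Step 22: x=[5.5708] v=[-0.3622]
Step 23: x=[5.5347] v=[-0.3607]
Step 24: x=[5.4990] v=[-0.3573]
Step 25: x=[5.4638] v=[-0.3520]
Step 26: x=[5.4293] v=[-0.3449]
Step 27: x=[5.3957] v=[-0.3360]
Step 28: x=[5.3632] v=[-0.3253]
Step 29: x=[5.3319] v=[-0.3129]
Step 30: x=[5.3020] v=[-0.2989]
Step 31: x=[5.2737] v=[-0.2833]
Step 32: x=[5.2471] v=[-0.2662]
Step 33: x=[5.2223] v=[-0.2477]
Step 34: x=[5.1995] v=[-0.2279]
Step 35: x=[5.1788] v=[-0.2069]
Step 36: x=[5.1603] v=[-0.1848]
Step 37: x=[5.1441] v=[-0.1618]
Step 38: x=[5.1303] v=[-0.1379]
Step 39: x=[5.1190] v=[-0.1133]
Step 40: x=[5.1102] v=[-0.0881]
Step 41: x=[5.1040] v=[-0.0624]
Step 42: x=[5.1004] v=[-0.0364]
Step 43: x=[5.0994] v=[-0.0102]
Step 44: x=[5.1010] v=[0.0160]
First v>=0 after going negative at step 44, time=4.4000

Answer: 4.4000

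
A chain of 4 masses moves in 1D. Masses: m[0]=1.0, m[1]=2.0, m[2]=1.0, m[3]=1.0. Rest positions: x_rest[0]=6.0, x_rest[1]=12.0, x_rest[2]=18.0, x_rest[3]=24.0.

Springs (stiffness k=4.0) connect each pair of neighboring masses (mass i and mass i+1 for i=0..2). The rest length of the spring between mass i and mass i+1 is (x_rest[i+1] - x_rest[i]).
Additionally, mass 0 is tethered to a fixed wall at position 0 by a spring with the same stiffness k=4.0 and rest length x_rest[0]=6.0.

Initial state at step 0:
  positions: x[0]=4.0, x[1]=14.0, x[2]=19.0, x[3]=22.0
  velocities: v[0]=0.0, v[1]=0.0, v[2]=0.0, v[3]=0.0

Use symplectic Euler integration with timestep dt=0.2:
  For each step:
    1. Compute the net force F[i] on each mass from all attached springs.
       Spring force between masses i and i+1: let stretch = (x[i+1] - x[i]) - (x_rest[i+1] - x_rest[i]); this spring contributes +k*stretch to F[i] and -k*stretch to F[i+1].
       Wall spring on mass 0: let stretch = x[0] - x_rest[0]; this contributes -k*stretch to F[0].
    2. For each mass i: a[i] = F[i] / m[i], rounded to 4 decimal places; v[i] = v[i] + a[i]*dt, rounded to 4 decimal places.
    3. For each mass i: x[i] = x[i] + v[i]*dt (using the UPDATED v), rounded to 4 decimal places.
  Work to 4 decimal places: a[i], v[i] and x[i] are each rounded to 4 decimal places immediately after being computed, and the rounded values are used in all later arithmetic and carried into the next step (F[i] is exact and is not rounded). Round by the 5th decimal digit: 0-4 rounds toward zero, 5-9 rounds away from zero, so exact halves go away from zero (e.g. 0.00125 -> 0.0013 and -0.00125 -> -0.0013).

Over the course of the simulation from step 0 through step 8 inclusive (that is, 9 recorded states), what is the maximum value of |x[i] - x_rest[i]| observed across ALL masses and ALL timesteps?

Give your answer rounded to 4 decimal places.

Answer: 2.9424

Derivation:
Step 0: x=[4.0000 14.0000 19.0000 22.0000] v=[0.0000 0.0000 0.0000 0.0000]
Step 1: x=[4.9600 13.6000 18.6800 22.4800] v=[4.8000 -2.0000 -1.6000 2.4000]
Step 2: x=[6.5088 12.9152 18.1552 23.3120] v=[7.7440 -3.4240 -2.6240 4.1600]
Step 3: x=[8.0412 12.1371 17.6171 24.2789] v=[7.6621 -3.8906 -2.6906 4.8346]
Step 4: x=[8.9424 11.4697 17.2681 25.1399] v=[4.5059 -3.3370 -1.7452 4.3052]
Step 5: x=[8.8172 11.0640 17.2508 25.7015] v=[-0.6262 -2.0286 -0.0865 2.8078]
Step 6: x=[7.6407 10.9735 17.5957 25.8709] v=[-5.8825 -0.4526 1.7246 0.8472]
Step 7: x=[5.7749 11.1461 18.2051 25.6763] v=[-9.3288 0.8632 3.0470 -0.9730]
Step 8: x=[3.8445 11.4538 18.8805 25.2463] v=[-9.6518 1.5383 3.3768 -2.1500]
Max displacement = 2.9424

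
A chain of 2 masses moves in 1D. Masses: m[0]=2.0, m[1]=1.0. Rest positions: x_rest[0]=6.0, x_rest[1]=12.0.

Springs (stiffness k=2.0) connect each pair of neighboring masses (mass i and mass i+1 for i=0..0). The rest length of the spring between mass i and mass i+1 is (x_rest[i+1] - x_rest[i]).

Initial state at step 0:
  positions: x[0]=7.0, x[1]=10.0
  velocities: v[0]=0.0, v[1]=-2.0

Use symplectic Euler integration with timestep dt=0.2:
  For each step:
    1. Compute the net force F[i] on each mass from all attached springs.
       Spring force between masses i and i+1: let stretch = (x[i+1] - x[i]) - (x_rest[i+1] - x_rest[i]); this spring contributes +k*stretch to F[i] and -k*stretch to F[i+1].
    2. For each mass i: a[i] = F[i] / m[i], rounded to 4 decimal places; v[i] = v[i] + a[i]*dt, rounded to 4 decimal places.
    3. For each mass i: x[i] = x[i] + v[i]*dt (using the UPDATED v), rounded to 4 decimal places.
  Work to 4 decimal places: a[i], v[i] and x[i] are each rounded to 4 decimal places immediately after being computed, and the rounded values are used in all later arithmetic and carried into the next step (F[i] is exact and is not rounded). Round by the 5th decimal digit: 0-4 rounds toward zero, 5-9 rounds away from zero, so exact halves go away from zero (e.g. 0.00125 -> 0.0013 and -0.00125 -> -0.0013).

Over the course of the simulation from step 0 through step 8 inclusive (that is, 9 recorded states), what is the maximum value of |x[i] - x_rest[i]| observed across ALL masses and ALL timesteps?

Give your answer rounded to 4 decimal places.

Step 0: x=[7.0000 10.0000] v=[0.0000 -2.0000]
Step 1: x=[6.8800 9.8400] v=[-0.6000 -0.8000]
Step 2: x=[6.6384 9.9232] v=[-1.2080 0.4160]
Step 3: x=[6.2882 10.2236] v=[-1.7510 1.5021]
Step 4: x=[5.8554 10.6892] v=[-2.1639 2.3279]
Step 5: x=[5.3760 11.2481] v=[-2.3971 2.7944]
Step 6: x=[4.8915 11.8172] v=[-2.4227 2.8456]
Step 7: x=[4.4440 12.3123] v=[-2.2376 2.4753]
Step 8: x=[4.0712 12.6579] v=[-1.8639 1.7280]
Max displacement = 2.1600

Answer: 2.1600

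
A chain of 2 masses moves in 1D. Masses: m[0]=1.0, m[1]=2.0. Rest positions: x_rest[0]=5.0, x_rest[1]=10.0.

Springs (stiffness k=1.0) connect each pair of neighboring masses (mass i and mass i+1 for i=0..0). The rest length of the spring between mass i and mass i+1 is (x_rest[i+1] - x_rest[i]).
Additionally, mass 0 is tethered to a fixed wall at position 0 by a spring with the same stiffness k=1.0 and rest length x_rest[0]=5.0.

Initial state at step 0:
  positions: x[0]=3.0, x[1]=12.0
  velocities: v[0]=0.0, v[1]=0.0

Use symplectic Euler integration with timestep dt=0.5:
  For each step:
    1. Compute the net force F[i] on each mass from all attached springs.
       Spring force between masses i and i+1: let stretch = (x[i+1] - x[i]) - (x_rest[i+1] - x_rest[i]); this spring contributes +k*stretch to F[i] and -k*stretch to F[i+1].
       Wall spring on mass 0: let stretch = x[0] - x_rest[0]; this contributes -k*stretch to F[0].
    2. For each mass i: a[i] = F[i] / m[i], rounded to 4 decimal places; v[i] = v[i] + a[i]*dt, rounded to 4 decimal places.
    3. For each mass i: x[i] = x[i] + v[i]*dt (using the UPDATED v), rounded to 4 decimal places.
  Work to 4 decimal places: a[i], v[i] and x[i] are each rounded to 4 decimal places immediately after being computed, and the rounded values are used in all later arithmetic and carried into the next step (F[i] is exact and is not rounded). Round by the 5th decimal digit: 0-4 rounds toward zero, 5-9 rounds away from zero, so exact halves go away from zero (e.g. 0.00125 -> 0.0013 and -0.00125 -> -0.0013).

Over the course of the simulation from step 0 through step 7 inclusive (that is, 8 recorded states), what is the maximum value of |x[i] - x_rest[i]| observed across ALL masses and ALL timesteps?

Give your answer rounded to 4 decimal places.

Answer: 3.1250

Derivation:
Step 0: x=[3.0000 12.0000] v=[0.0000 0.0000]
Step 1: x=[4.5000 11.5000] v=[3.0000 -1.0000]
Step 2: x=[6.6250 10.7500] v=[4.2500 -1.5000]
Step 3: x=[8.1250 10.1094] v=[3.0000 -1.2813]
Step 4: x=[8.0899 9.8457] v=[-0.0703 -0.5274]
Step 5: x=[6.4712 9.9876] v=[-3.2374 0.2837]
Step 6: x=[4.1138 10.3149] v=[-4.7148 0.6546]
Step 7: x=[2.2782 10.4921] v=[-3.6712 0.3543]
Max displacement = 3.1250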